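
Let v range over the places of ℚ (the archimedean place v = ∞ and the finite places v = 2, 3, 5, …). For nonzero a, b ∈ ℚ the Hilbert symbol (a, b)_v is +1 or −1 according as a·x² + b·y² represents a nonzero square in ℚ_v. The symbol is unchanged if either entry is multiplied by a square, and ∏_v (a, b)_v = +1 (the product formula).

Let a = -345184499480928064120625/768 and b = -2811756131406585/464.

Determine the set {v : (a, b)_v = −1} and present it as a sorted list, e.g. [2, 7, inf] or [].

Mod squares: a ≡ -2139, b ≡ -36685. Check v ∈ {∞, 2, 3, 5, 7, 11, 17, 23, 29, 31, 41}.
v=∞: -2139 < 0 and -36685 < 0  ⇒  (a,b)_∞ = -1.
v=41: a=41^2·(≡34), b=41^2·(≡20) mod 41; (34|41)=-1, (20|41)=+1; (−1)^{2·2·20}·(-1)^2·(+1)^2 = +1.
v=17: a=17^2·(≡7), b=17^2·(≡15) mod 17; (7|17)=-1, (15|17)=+1; (−1)^{2·2·8}·(-1)^2·(+1)^2 = +1.
v=23: a=23^5·(≡17), b=23^3·(≡22) mod 23; (17|23)=-1, (22|23)=-1; (−1)^{5·3·11}·(-1)^3·(-1)^5 = -1.
v=7: a=7^2·(≡5), b=7^0·(≡4) mod 7; (5|7)=-1, (4|7)=+1; (−1)^{2·0·3}·(-1)^0·(+1)^2 = +1.
v=2: v_2(a)=-8, v_2(b)=-4; units ≡ 5, 3 (mod 8); ε·ε+αω+βω = 0·1+-8·1+-4·1 ≡ 0  ⇒  (a,b)_2 = +1.
v=31: a=31^3·(≡3), b=31^2·(≡4) mod 31; (3|31)=-1, (4|31)=+1; (−1)^{3·2·15}·(-1)^2·(+1)^3 = +1.
v=3: a=3^-1·(≡1), b=3^2·(≡2) mod 3; (1|3)=+1, (2|3)=-1; (−1)^{-1·2·1}·(+1)^2·(-1)^-1 = -1.
v=29: a=29^0·(≡28), b=29^-1·(≡21) mod 29; (28|29)=+1, (21|29)=-1; (−1)^{0·-1·14}·(+1)^-1·(-1)^0 = +1.
v=5: a=5^4·(≡4), b=5^1·(≡2) mod 5; (4|5)=+1, (2|5)=-1; (−1)^{4·1·2}·(+1)^1·(-1)^4 = +1.
v=11: a=11^2·(≡2), b=11^1·(≡1) mod 11; (2|11)=-1, (1|11)=+1; (−1)^{2·1·5}·(-1)^1·(+1)^2 = -1.
Ram(-2139, -36685) = {3, 11, 23, ∞}; no ℚ_3-point on the conic.

[3, 11, 23, inf]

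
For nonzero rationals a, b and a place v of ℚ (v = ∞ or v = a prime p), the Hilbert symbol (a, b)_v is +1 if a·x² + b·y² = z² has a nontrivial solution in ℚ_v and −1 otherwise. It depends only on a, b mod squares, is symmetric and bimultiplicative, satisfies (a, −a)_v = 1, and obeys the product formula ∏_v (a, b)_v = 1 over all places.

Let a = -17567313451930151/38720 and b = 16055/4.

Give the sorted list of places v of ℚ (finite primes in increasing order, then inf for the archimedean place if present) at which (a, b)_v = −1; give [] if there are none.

Mod squares: a ≡ -20995, b ≡ 95. Check v ∈ {∞, 2, 5, 7, 11, 13, 17, 19}.
v=13: a=13^7·(≡4), b=13^2·(≡1) mod 13; (4|13)=+1, (1|13)=+1; (−1)^{7·2·6}·(+1)^2·(+1)^7 = +1.
v=∞: -20995 < 0 and 95 > 0  ⇒  (a,b)_∞ = +1.
v=5: a=5^-1·(≡1), b=5^1·(≡4) mod 5; (1|5)=+1, (4|5)=+1; (−1)^{-1·1·2}·(+1)^1·(+1)^-1 = +1.
v=7: a=7^4·(≡6), b=7^0·(≡1) mod 7; (6|7)=-1, (1|7)=+1; (−1)^{4·0·3}·(-1)^0·(+1)^4 = +1.
v=19: a=19^3·(≡6), b=19^1·(≡7) mod 19; (6|19)=+1, (7|19)=+1; (−1)^{3·1·9}·(+1)^1·(+1)^3 = -1.
v=11: a=11^-2·(≡3), b=11^0·(≡7) mod 11; (3|11)=+1, (7|11)=-1; (−1)^{-2·0·5}·(+1)^0·(-1)^-2 = +1.
v=2: v_2(a)=-6, v_2(b)=-2; units ≡ 5, 7 (mod 8); ε·ε+αω+βω = 0·1+-6·0+-2·1 ≡ 0  ⇒  (a,b)_2 = +1.
v=17: a=17^1·(≡10), b=17^0·(≡6) mod 17; (10|17)=-1, (6|17)=-1; (−1)^{1·0·8}·(-1)^0·(-1)^1 = -1.
(-20995, 95 / ℚ) ramifies at {17, 19}: a division algebra.

[17, 19]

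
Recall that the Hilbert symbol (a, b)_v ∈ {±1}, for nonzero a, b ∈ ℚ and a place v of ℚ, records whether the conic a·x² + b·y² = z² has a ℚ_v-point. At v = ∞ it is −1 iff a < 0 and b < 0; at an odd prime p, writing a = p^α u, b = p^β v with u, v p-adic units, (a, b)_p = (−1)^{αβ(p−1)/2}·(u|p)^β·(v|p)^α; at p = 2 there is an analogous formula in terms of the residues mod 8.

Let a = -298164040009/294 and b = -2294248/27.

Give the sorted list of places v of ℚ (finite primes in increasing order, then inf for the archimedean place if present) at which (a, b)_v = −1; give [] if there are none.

[2, inf]

(a, b) ≡ (-59334, -2046) mod (ℚ^×)²; places V = {2, 3, 7, 11, 17, 19, 29, 31, ∞}.
(a,b)_19: α=2, u≡3; β=0, v≡5 (mod 19); (3|19)=-1, (5|19)=+1; sign (−1)^0·-1^0·+1^2 = +1.
(a,b)_∞: sgn(-59334)=−, sgn(-2046)=−, so -1.
(a,b)_17: α=4, u≡4; β=0, v≡14 (mod 17); (4|17)=+1, (14|17)=-1; sign (−1)^0·+1^0·-1^4 = +1.
(a,b)_2: α=-1, β=3; u≡5, v≡1 (mod 8); ε(u)ε(v)=0·0, αω(v)=-1·0, βω(u)=3·1; sum ≡ 1  ⇒  -1.
(a,b)_31: α=1, u≡9; β=1, v≡26 (mod 31); (9|31)=+1, (26|31)=-1; sign (−1)^1·+1^1·-1^1 = +1.
(a,b)_3: α=-1, u≡1; β=-3, v≡2 (mod 3); (1|3)=+1, (2|3)=-1; sign (−1)^1·+1^-3·-1^-1 = +1.
(a,b)_11: α=1, u≡7; β=1, v≡5 (mod 11); (7|11)=-1, (5|11)=+1; sign (−1)^1·-1^1·+1^1 = +1.
(a,b)_29: α=1, u≡1; β=2, v≡1 (mod 29); (1|29)=+1, (1|29)=+1; sign (−1)^0·+1^2·+1^1 = +1.
(a,b)_7: α=-2, u≡3; β=0, v≡5 (mod 7); (3|7)=-1, (5|7)=-1; sign (−1)^0·-1^0·-1^-2 = +1.
(-59334, -2046 / ℚ) ramifies at {2, ∞}: a division algebra.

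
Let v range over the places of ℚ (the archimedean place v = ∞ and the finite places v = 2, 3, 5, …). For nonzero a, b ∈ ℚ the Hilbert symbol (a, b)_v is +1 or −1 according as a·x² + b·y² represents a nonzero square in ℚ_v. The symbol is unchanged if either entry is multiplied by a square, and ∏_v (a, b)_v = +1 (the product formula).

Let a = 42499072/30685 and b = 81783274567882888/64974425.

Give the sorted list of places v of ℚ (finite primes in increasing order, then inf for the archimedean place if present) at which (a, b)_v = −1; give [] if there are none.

[2, 7]

Mod squares: a ≡ 595, b ≡ 34034. Check v ∈ {∞, 2, 5, 7, 11, 13, 17, 19, 23}.
v=11: a=11^2·(≡4), b=11^7·(≡4) mod 11; (4|11)=+1, (4|11)=+1; (−1)^{2·7·5}·(+1)^7·(+1)^2 = +1.
v=7: a=7^3·(≡1), b=7^9·(≡2) mod 7; (1|7)=+1, (2|7)=+1; (−1)^{3·9·3}·(+1)^9·(+1)^3 = -1.
v=13: a=13^0·(≡1), b=13^1·(≡7) mod 13; (1|13)=+1, (7|13)=-1; (−1)^{0·1·6}·(+1)^1·(-1)^0 = +1.
v=∞: 595 > 0 and 34034 > 0  ⇒  (a,b)_∞ = +1.
v=23: a=23^0·(≡21), b=23^-2·(≡22) mod 23; (21|23)=-1, (22|23)=-1; (−1)^{0·-2·11}·(-1)^-2·(-1)^0 = +1.
v=5: a=5^-1·(≡1), b=5^-2·(≡4) mod 5; (1|5)=+1, (4|5)=+1; (−1)^{-1·-2·2}·(+1)^-2·(+1)^-1 = +1.
v=2: v_2(a)=10, v_2(b)=3; units ≡ 3, 1 (mod 8); ε·ε+αω+βω = 1·0+10·0+3·1 ≡ 1  ⇒  (a,b)_2 = -1.
v=19: a=19^-2·(≡9), b=19^0·(≡9) mod 19; (9|19)=+1, (9|19)=+1; (−1)^{-2·0·9}·(+1)^0·(+1)^-2 = +1.
v=17: a=17^-1·(≡8), b=17^-3·(≡8) mod 17; (8|17)=+1, (8|17)=+1; (−1)^{-1·-3·8}·(+1)^-3·(+1)^-1 = +1.
(595, 34034 / ℚ) ramifies at {2, 7}: a division algebra.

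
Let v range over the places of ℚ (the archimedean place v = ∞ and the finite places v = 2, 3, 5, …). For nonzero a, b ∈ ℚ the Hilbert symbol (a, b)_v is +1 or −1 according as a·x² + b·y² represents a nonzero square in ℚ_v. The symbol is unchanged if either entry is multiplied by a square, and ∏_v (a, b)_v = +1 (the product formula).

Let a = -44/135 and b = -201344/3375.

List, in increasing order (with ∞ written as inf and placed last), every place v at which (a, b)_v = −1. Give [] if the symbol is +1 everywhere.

Mod squares: a ≡ -165, b ≡ -390. Check v ∈ {∞, 2, 3, 5, 11, 13}.
v=11: a=11^1·(≡6), b=11^2·(≡7) mod 11; (6|11)=-1, (7|11)=-1; (−1)^{1·2·5}·(-1)^2·(-1)^1 = -1.
v=2: v_2(a)=2, v_2(b)=7; units ≡ 3, 5 (mod 8); ε·ε+αω+βω = 1·0+2·1+7·1 ≡ 1  ⇒  (a,b)_2 = -1.
v=5: a=5^-1·(≡3), b=5^-3·(≡3) mod 5; (3|5)=-1, (3|5)=-1; (−1)^{-1·-3·2}·(-1)^-3·(-1)^-1 = +1.
v=13: a=13^0·(≡12), b=13^1·(≡1) mod 13; (12|13)=+1, (1|13)=+1; (−1)^{0·1·6}·(+1)^1·(+1)^0 = +1.
v=3: a=3^-3·(≡2), b=3^-3·(≡2) mod 3; (2|3)=-1, (2|3)=-1; (−1)^{-3·-3·1}·(-1)^-3·(-1)^-3 = -1.
v=∞: -165 < 0 and -390 < 0  ⇒  (a,b)_∞ = -1.
Ram(-165, -390) = {2, 3, 11, ∞}; no ℚ_2-point on the conic.

[2, 3, 11, inf]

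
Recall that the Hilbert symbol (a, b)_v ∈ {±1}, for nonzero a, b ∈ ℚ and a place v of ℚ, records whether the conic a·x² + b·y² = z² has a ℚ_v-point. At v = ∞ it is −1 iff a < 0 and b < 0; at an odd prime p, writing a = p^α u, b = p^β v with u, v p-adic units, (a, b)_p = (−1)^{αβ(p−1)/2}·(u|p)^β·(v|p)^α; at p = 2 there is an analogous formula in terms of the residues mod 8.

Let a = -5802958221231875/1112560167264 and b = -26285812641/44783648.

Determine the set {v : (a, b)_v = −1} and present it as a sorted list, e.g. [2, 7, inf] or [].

[2, inf]

(a, b) ≡ (-66, -2) mod (ℚ^×)²; places V = {2, 3, 5, 7, 11, 13, 17, ∞}.
(a,b)_7: α=-4, u≡2; β=-2, v≡6 (mod 7); (2|7)=+1, (6|7)=-1; sign (−1)^0·+1^-2·-1^-4 = +1.
(a,b)_5: α=4, u≡1; β=0, v≡3 (mod 5); (1|5)=+1, (3|5)=-1; sign (−1)^0·+1^0·-1^4 = +1.
(a,b)_13: α=-6, u≡4; β=-4, v≡2 (mod 13); (4|13)=+1, (2|13)=-1; sign (−1)^0·+1^-4·-1^-6 = +1.
(a,b)_∞: sgn(-66)=−, sgn(-2)=−, so -1.
(a,b)_11: α=3, u≡9; β=2, v≡4 (mod 11); (9|11)=+1, (4|11)=+1; sign (−1)^0·+1^2·+1^3 = +1.
(a,b)_3: α=-1, u≡2; β=2, v≡1 (mod 3); (2|3)=-1, (1|3)=+1; sign (−1)^0·-1^2·+1^-1 = +1.
(a,b)_2: α=-5, β=-5; u≡7, v≡7 (mod 8); ε(u)ε(v)=1·1, αω(v)=-5·0, βω(u)=-5·0; sum ≡ 1  ⇒  -1.
(a,b)_17: α=8, u≡15; β=6, v≡4 (mod 17); (15|17)=+1, (4|17)=+1; sign (−1)^0·+1^6·+1^8 = +1.
|Ram(-66, -2)| = 2, even; anisotropic at {2, ∞}.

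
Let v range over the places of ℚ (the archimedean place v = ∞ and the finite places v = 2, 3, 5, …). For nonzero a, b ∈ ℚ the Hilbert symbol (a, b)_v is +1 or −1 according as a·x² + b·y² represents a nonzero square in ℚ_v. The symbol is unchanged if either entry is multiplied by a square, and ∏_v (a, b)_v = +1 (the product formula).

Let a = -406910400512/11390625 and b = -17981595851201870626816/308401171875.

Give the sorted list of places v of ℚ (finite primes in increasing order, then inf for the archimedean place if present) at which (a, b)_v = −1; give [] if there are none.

[2, 23, 47, inf]

(a, b) ≡ (-67022, -3) mod (ℚ^×)²; places V = {2, 3, 5, 7, 11, 19, 23, 29, 31, 47, ∞}.
(a,b)_7: α=2, u≡5; β=4, v≡2 (mod 7); (5|7)=-1, (2|7)=+1; sign (−1)^0·-1^4·+1^2 = +1.
(a,b)_19: α=0, u≡12; β=-2, v≡17 (mod 19); (12|19)=-1, (17|19)=+1; sign (−1)^0·-1^-2·+1^0 = +1.
(a,b)_47: α=1, u≡44; β=2, v≡22 (mod 47); (44|47)=-1, (22|47)=-1; sign (−1)^0·-1^2·-1^1 = -1.
(a,b)_2: α=11, β=16; u≡1, v≡5 (mod 8); ε(u)ε(v)=0·0, αω(v)=11·1, βω(u)=16·0; sum ≡ 1  ⇒  -1.
(a,b)_31: α=1, u≡4; β=2, v≡28 (mod 31); (4|31)=+1, (28|31)=+1; sign (−1)^0·+1^2·+1^1 = +1.
(a,b)_3: α=-6, u≡1; β=-7, v≡2 (mod 3); (1|3)=+1, (2|3)=-1; sign (−1)^0·+1^-7·-1^-6 = +1.
(a,b)_29: α=0, u≡11; β=2, v≡26 (mod 29); (11|29)=-1, (26|29)=-1; sign (−1)^0·-1^2·-1^0 = +1.
(a,b)_23: α=1, u≡19; β=2, v≡21 (mod 23); (19|23)=-1, (21|23)=-1; sign (−1)^0·-1^2·-1^1 = -1.
(a,b)_5: α=-6, u≡2; β=-8, v≡2 (mod 5); (2|5)=-1, (2|5)=-1; sign (−1)^0·-1^-8·-1^-6 = +1.
(a,b)_11: α=2, u≡4; β=2, v≡7 (mod 11); (4|11)=+1, (7|11)=-1; sign (−1)^0·+1^2·-1^2 = +1.
(a,b)_∞: sgn(-67022)=−, sgn(-3)=−, so -1.
Ram(-67022, -3) = {2, 23, 47, ∞}; no ℚ_2-point on the conic.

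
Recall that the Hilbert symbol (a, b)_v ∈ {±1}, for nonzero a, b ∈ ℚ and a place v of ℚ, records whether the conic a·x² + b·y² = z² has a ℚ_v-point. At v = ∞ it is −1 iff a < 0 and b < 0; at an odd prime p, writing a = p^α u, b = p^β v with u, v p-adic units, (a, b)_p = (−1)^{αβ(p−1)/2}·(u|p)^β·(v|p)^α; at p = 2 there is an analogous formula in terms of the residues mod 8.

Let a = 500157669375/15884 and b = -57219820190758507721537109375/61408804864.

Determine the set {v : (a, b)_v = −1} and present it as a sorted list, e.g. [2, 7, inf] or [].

[11, 13]

(a, b) ≡ (69069, -25415) mod (ℚ^×)²; places V = {2, 3, 5, 7, 11, 13, 17, 19, 23, ∞}.
(a,b)_3: α=3, u≡1; β=8, v≡1 (mod 3); (1|3)=+1, (1|3)=+1; sign (−1)^0·+1^8·+1^3 = +1.
(a,b)_5: α=4, u≡4; β=9, v≡2 (mod 5); (4|5)=+1, (2|5)=-1; sign (−1)^0·+1^9·-1^4 = +1.
(a,b)_7: α=3, u≡1; β=6, v≡4 (mod 7); (1|7)=+1, (4|7)=+1; sign (−1)^0·+1^6·+1^3 = +1.
(a,b)_13: α=1, u≡3; β=3, v≡11 (mod 13); (3|13)=+1, (11|13)=-1; sign (−1)^0·+1^3·-1^1 = -1.
(a,b)_11: α=-1, u≡4; β=-4, v≡8 (mod 11); (4|11)=+1, (8|11)=-1; sign (−1)^0·+1^-4·-1^-1 = -1.
(a,b)_17: α=2, u≡4; β=5, v≡16 (mod 17); (4|17)=+1, (16|17)=+1; sign (−1)^0·+1^5·+1^2 = +1.
(a,b)_23: α=1, u≡8; β=3, v≡15 (mod 23); (8|23)=+1, (15|23)=-1; sign (−1)^1·+1^3·-1^1 = +1.
(a,b)_2: α=-2, β=-22; u≡5, v≡1 (mod 8); ε(u)ε(v)=0·0, αω(v)=-2·0, βω(u)=-22·1; sum ≡ 0  ⇒  +1.
(a,b)_19: α=-2, u≡9; β=0, v≡7 (mod 19); (9|19)=+1, (7|19)=+1; sign (−1)^0·+1^0·+1^-2 = +1.
(a,b)_∞: sgn(69069)=+, sgn(-25415)=−, so +1.
(69069, -25415 / ℚ) ramifies at {11, 13}: a division algebra.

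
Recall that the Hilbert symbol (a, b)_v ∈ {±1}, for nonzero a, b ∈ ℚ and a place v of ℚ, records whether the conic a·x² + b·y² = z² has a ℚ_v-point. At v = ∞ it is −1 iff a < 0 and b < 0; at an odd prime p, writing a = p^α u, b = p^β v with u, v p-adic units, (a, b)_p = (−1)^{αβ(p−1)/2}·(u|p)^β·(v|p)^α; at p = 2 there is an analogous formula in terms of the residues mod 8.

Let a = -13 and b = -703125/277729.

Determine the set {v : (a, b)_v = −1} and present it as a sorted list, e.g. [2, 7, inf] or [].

(a, b) ≡ (-13, -5) mod (ℚ^×)²; places V = {2, 3, 5, 13, 17, 31, ∞}.
(a,b)_17: α=0, u≡4; β=-2, v≡7 (mod 17); (4|17)=+1, (7|17)=-1; sign (−1)^0·+1^-2·-1^0 = +1.
(a,b)_13: α=1, u≡12; β=0, v≡11 (mod 13); (12|13)=+1, (11|13)=-1; sign (−1)^0·+1^0·-1^1 = -1.
(a,b)_∞: sgn(-13)=−, sgn(-5)=−, so -1.
(a,b)_2: α=0, β=0; u≡3, v≡3 (mod 8); ε(u)ε(v)=1·1, αω(v)=0·1, βω(u)=0·1; sum ≡ 1  ⇒  -1.
(a,b)_31: α=0, u≡18; β=-2, v≡11 (mod 31); (18|31)=+1, (11|31)=-1; sign (−1)^0·+1^-2·-1^0 = +1.
(a,b)_5: α=0, u≡2; β=7, v≡4 (mod 5); (2|5)=-1, (4|5)=+1; sign (−1)^0·-1^7·+1^0 = -1.
(a,b)_3: α=0, u≡2; β=2, v≡1 (mod 3); (2|3)=-1, (1|3)=+1; sign (−1)^0·-1^2·+1^0 = +1.
|Ram(-13, -5)| = 4, even; anisotropic at {2, 5, 13, ∞}.

[2, 5, 13, inf]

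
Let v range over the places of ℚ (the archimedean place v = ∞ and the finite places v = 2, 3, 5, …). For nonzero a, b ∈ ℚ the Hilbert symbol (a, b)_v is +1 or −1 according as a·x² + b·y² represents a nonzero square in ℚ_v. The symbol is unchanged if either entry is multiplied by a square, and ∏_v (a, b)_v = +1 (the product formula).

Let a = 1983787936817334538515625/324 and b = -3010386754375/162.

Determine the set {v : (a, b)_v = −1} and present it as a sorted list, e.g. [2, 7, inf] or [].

[13, 23]

(a, b) ≡ (13585, -9614) mod (ℚ^×)²; places V = {2, 3, 5, 7, 11, 13, 17, 19, 23, ∞}.
(a,b)_17: α=2, u≡8; β=0, v≡8 (mod 17); (8|17)=+1, (8|17)=+1; sign (−1)^0·+1^0·+1^2 = +1.
(a,b)_2: α=-2, β=-1; u≡1, v≡1 (mod 8); ε(u)ε(v)=0·0, αω(v)=-2·0, βω(u)=-1·0; sum ≡ 0  ⇒  +1.
(a,b)_13: α=5, u≡11; β=2, v≡7 (mod 13); (11|13)=-1, (7|13)=-1; sign (−1)^0·-1^2·-1^5 = -1.
(a,b)_5: α=7, u≡2; β=4, v≡4 (mod 5); (2|5)=-1, (4|5)=+1; sign (−1)^0·-1^4·+1^7 = +1.
(a,b)_3: α=-4, u≡1; β=-4, v≡1 (mod 3); (1|3)=+1, (1|3)=+1; sign (−1)^0·+1^-4·+1^-4 = +1.
(a,b)_7: α=2, u≡6; β=2, v≡1 (mod 7); (6|7)=-1, (1|7)=+1; sign (−1)^0·-1^2·+1^2 = +1.
(a,b)_∞: sgn(13585)=+, sgn(-9614)=−, so +1.
(a,b)_19: α=3, u≡15; β=1, v≡9 (mod 19); (15|19)=-1, (9|19)=+1; sign (−1)^1·-1^1·+1^3 = +1.
(a,b)_23: α=2, u≡5; β=1, v≡21 (mod 23); (5|23)=-1, (21|23)=-1; sign (−1)^0·-1^1·-1^2 = -1.
(a,b)_11: α=3, u≡1; β=3, v≡7 (mod 11); (1|11)=+1, (7|11)=-1; sign (−1)^1·+1^3·-1^3 = +1.
|Ram(13585, -9614)| = 2, even; anisotropic at {13, 23}.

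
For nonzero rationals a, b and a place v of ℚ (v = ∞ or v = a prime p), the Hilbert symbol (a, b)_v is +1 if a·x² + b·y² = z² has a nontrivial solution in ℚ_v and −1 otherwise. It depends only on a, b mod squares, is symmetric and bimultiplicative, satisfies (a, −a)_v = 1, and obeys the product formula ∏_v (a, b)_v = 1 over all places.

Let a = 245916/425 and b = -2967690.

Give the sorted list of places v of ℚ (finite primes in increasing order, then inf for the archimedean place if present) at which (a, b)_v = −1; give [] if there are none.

[2, 3, 5, 11]

Mod squares: a ≡ 12903, b ≡ -5610. Check v ∈ {∞, 2, 3, 5, 11, 17, 23}.
v=23: a=23^1·(≡6), b=23^2·(≡2) mod 23; (6|23)=+1, (2|23)=+1; (−1)^{1·2·11}·(+1)^2·(+1)^1 = +1.
v=17: a=17^-1·(≡12), b=17^1·(≡3) mod 17; (12|17)=-1, (3|17)=-1; (−1)^{-1·1·8}·(-1)^1·(-1)^-1 = +1.
v=∞: 12903 > 0 and -5610 < 0  ⇒  (a,b)_∞ = +1.
v=5: a=5^-2·(≡3), b=5^1·(≡2) mod 5; (3|5)=-1, (2|5)=-1; (−1)^{-2·1·2}·(-1)^1·(-1)^-2 = -1.
v=3: a=3^5·(≡2), b=3^1·(≡2) mod 3; (2|3)=-1, (2|3)=-1; (−1)^{5·1·1}·(-1)^1·(-1)^5 = -1.
v=11: a=11^1·(≡10), b=11^1·(≡7) mod 11; (10|11)=-1, (7|11)=-1; (−1)^{1·1·5}·(-1)^1·(-1)^1 = -1.
v=2: v_2(a)=2, v_2(b)=1; units ≡ 7, 3 (mod 8); ε·ε+αω+βω = 1·1+2·1+1·0 ≡ 1  ⇒  (a,b)_2 = -1.
|Ram(12903, -5610)| = 4, even; anisotropic at {2, 3, 5, 11}.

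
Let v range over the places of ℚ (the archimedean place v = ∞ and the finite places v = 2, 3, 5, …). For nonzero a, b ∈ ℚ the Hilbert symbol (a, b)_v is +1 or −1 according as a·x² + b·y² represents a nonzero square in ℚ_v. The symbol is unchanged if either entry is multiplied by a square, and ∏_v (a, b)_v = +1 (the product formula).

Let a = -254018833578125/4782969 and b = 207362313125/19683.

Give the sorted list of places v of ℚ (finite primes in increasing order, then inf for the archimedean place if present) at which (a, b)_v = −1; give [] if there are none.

[2, 17, 31, 43]

(a, b) ≡ (-22661, 67983) mod (ℚ^×)²; places V = {2, 3, 5, 7, 11, 17, 31, 43, ∞}.
(a,b)_31: α=1, u≡6; β=1, v≡29 (mod 31); (6|31)=-1, (29|31)=-1; sign (−1)^1·-1^1·-1^1 = -1.
(a,b)_17: α=1, u≡5; β=1, v≡9 (mod 17); (5|17)=-1, (9|17)=+1; sign (−1)^0·-1^1·+1^1 = -1.
(a,b)_7: α=2, u≡3; β=0, v≡5 (mod 7); (3|7)=-1, (5|7)=-1; sign (−1)^0·-1^0·-1^2 = +1.
(a,b)_11: α=4, u≡2; β=4, v≡5 (mod 11); (2|11)=-1, (5|11)=+1; sign (−1)^0·-1^4·+1^4 = +1.
(a,b)_2: α=0, β=0; u≡3, v≡7 (mod 8); ε(u)ε(v)=1·1, αω(v)=0·0, βω(u)=0·1; sum ≡ 1  ⇒  -1.
(a,b)_∞: sgn(-22661)=−, sgn(67983)=+, so +1.
(a,b)_3: α=-14, u≡1; β=-9, v≡2 (mod 3); (1|3)=+1, (2|3)=-1; sign (−1)^0·+1^-9·-1^-14 = +1.
(a,b)_5: α=6, u≡4; β=4, v≡2 (mod 5); (4|5)=+1, (2|5)=-1; sign (−1)^0·+1^4·-1^6 = +1.
(a,b)_43: α=1, u≡29; β=1, v≡33 (mod 43); (29|43)=-1, (33|43)=-1; sign (−1)^1·-1^1·-1^1 = -1.
Ram(-22661, 67983) = {2, 17, 31, 43}; no ℚ_2-point on the conic.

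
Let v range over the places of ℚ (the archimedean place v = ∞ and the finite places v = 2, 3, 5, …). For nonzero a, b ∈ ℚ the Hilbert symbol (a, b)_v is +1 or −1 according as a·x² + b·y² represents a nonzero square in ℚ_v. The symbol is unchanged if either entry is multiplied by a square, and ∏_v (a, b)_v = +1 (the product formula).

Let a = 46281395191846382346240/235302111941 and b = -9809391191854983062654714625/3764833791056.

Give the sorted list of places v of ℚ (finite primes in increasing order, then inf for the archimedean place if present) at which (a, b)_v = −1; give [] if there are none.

(a, b) ≡ (6090, -36685) mod (ℚ^×)²; places V = {2, 3, 5, 7, 11, 13, 23, 29, 41, ∞}.
(a,b)_41: α=-2, u≡19; β=-2, v≡10 (mod 41); (19|41)=-1, (10|41)=+1; sign (−1)^0·-1^-2·+1^-2 = +1.
(a,b)_29: α=-1, u≡20; β=-1, v≡17 (mod 29); (20|29)=+1, (17|29)=-1; sign (−1)^0·+1^-1·-1^-1 = -1.
(a,b)_13: α=-6, u≡6; β=-6, v≡12 (mod 13); (6|13)=-1, (12|13)=+1; sign (−1)^0·-1^-6·+1^-6 = +1.
(a,b)_3: α=11, u≡2; β=10, v≡2 (mod 3); (2|3)=-1, (2|3)=-1; sign (−1)^0·-1^10·-1^11 = -1.
(a,b)_5: α=1, u≡3; β=3, v≡3 (mod 5); (3|5)=-1, (3|5)=-1; sign (−1)^0·-1^3·-1^1 = +1.
(a,b)_23: α=2, u≡4; β=3, v≡14 (mod 23); (4|23)=+1, (14|23)=-1; sign (−1)^0·+1^3·-1^2 = +1.
(a,b)_11: α=4, u≡10; β=5, v≡4 (mod 11); (10|11)=-1, (4|11)=+1; sign (−1)^0·-1^5·+1^4 = -1.
(a,b)_2: α=13, β=-4; u≡5, v≡3 (mod 8); ε(u)ε(v)=0·1, αω(v)=13·1, βω(u)=-4·1; sum ≡ 1  ⇒  -1.
(a,b)_∞: sgn(6090)=+, sgn(-36685)=−, so +1.
(a,b)_7: α=7, u≡2; β=14, v≡4 (mod 7); (2|7)=+1, (4|7)=+1; sign (−1)^0·+1^14·+1^7 = +1.
(6090, -36685 / ℚ) ramifies at {2, 3, 11, 29}: a division algebra.

[2, 3, 11, 29]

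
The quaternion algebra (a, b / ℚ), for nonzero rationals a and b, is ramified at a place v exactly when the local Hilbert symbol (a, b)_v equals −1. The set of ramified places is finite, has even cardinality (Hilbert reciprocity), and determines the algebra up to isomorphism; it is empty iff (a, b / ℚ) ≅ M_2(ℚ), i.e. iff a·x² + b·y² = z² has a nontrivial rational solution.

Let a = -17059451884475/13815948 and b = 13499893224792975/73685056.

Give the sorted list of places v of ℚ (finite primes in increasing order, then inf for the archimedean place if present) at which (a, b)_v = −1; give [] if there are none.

Mod squares: a ≡ -33, b ≡ 759. Check v ∈ {∞, 2, 3, 5, 7, 11, 13, 17, 23, 29, 31, 37}.
v=2: v_2(a)=-2, v_2(b)=-6; units ≡ 7, 7 (mod 8); ε·ε+αω+βω = 1·1+-2·0+-6·0 ≡ 1  ⇒  (a,b)_2 = -1.
v=13: a=13^2·(≡7), b=13^4·(≡7) mod 13; (7|13)=-1, (7|13)=-1; (−1)^{2·4·6}·(-1)^4·(-1)^2 = +1.
v=23: a=23^2·(≡12), b=23^3·(≡14) mod 23; (12|23)=+1, (14|23)=-1; (−1)^{2·3·11}·(+1)^3·(-1)^2 = +1.
v=37: a=37^-2·(≡4), b=37^-2·(≡31) mod 37; (4|37)=+1, (31|37)=-1; (−1)^{-2·-2·18}·(+1)^-2·(-1)^-2 = +1.
v=11: a=11^1·(≡8), b=11^1·(≡4) mod 11; (8|11)=-1, (4|11)=+1; (−1)^{1·1·5}·(-1)^1·(+1)^1 = +1.
v=5: a=5^2·(≡2), b=5^2·(≡4) mod 5; (2|5)=-1, (4|5)=+1; (−1)^{2·2·2}·(-1)^2·(+1)^2 = +1.
v=17: a=17^2·(≡9), b=17^0·(≡11) mod 17; (9|17)=+1, (11|17)=-1; (−1)^{2·0·8}·(+1)^0·(-1)^2 = +1.
v=31: a=31^0·(≡24), b=31^2·(≡27) mod 31; (24|31)=-1, (27|31)=-1; (−1)^{0·2·15}·(-1)^2·(-1)^0 = +1.
v=29: a=29^-2·(≡7), b=29^-2·(≡20) mod 29; (7|29)=+1, (20|29)=+1; (−1)^{-2·-2·14}·(+1)^-2·(+1)^-2 = +1.
v=∞: -33 < 0 and 759 > 0  ⇒  (a,b)_∞ = +1.
v=7: a=7^4·(≡2), b=7^2·(≡3) mod 7; (2|7)=+1, (3|7)=-1; (−1)^{4·2·3}·(+1)^2·(-1)^4 = +1.
v=3: a=3^-1·(≡1), b=3^1·(≡1) mod 3; (1|3)=+1, (1|3)=+1; (−1)^{-1·1·1}·(+1)^1·(+1)^-1 = -1.
(-33, 759 / ℚ) ramifies at {2, 3}: a division algebra.

[2, 3]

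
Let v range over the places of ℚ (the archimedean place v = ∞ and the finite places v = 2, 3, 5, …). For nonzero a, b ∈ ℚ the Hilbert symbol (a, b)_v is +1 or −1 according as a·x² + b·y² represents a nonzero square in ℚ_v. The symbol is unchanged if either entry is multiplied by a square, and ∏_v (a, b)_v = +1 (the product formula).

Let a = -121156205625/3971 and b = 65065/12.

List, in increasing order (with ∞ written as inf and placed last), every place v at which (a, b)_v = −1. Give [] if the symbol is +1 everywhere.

Mod squares: a ≡ -11, b ≡ 1155. Check v ∈ {∞, 2, 3, 5, 7, 11, 13, 17, 19}.
v=19: a=19^-2·(≡15), b=19^0·(≡15) mod 19; (15|19)=-1, (15|19)=-1; (−1)^{-2·0·9}·(-1)^0·(-1)^-2 = +1.
v=3: a=3^4·(≡1), b=3^-1·(≡1) mod 3; (1|3)=+1, (1|3)=+1; (−1)^{4·-1·1}·(+1)^-1·(+1)^4 = +1.
v=5: a=5^4·(≡1), b=5^1·(≡4) mod 5; (1|5)=+1, (4|5)=+1; (−1)^{4·1·2}·(+1)^1·(+1)^4 = +1.
v=11: a=11^-1·(≡2), b=11^1·(≡8) mod 11; (2|11)=-1, (8|11)=-1; (−1)^{-1·1·5}·(-1)^1·(-1)^-1 = -1.
v=2: v_2(a)=0, v_2(b)=-2; units ≡ 5, 3 (mod 8); ε·ε+αω+βω = 0·1+0·1+-2·1 ≡ 0  ⇒  (a,b)_2 = +1.
v=∞: -11 < 0 and 1155 > 0  ⇒  (a,b)_∞ = +1.
v=17: a=17^2·(≡7), b=17^0·(≡9) mod 17; (7|17)=-1, (9|17)=+1; (−1)^{2·0·8}·(-1)^0·(+1)^2 = +1.
v=13: a=13^2·(≡11), b=13^2·(≡5) mod 13; (11|13)=-1, (5|13)=-1; (−1)^{2·2·6}·(-1)^2·(-1)^2 = +1.
v=7: a=7^2·(≡6), b=7^1·(≡4) mod 7; (6|7)=-1, (4|7)=+1; (−1)^{2·1·3}·(-1)^1·(+1)^2 = -1.
|Ram(-11, 1155)| = 2, even; anisotropic at {7, 11}.

[7, 11]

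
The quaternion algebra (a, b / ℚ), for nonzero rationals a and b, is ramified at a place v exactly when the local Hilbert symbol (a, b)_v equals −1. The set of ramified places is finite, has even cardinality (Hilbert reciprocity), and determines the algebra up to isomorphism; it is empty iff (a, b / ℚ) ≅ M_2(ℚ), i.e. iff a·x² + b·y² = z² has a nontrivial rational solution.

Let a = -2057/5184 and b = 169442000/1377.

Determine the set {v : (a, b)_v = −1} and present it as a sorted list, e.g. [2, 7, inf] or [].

(a, b) ≡ (-17, 146965) mod (ℚ^×)²; places V = {2, 3, 5, 7, 11, 13, 17, 19, ∞}.
(a,b)_3: α=-4, u≡1; β=-4, v≡1 (mod 3); (1|3)=+1, (1|3)=+1; sign (−1)^0·+1^-4·+1^-4 = +1.
(a,b)_13: α=0, u≡1; β=1, v≡8 (mod 13); (1|13)=+1, (8|13)=-1; sign (−1)^0·+1^1·-1^0 = +1.
(a,b)_11: α=2, u≡9; β=0, v≡1 (mod 11); (9|11)=+1, (1|11)=+1; sign (−1)^0·+1^0·+1^2 = +1.
(a,b)_∞: sgn(-17)=−, sgn(146965)=+, so +1.
(a,b)_7: α=0, u≡2; β=3, v≡2 (mod 7); (2|7)=+1, (2|7)=+1; sign (−1)^0·+1^3·+1^0 = +1.
(a,b)_17: α=1, u≡2; β=-1, v≡15 (mod 17); (2|17)=+1, (15|17)=+1; sign (−1)^0·+1^-1·+1^1 = +1.
(a,b)_5: α=0, u≡2; β=3, v≡3 (mod 5); (2|5)=-1, (3|5)=-1; sign (−1)^0·-1^3·-1^0 = -1.
(a,b)_19: α=0, u≡8; β=1, v≡3 (mod 19); (8|19)=-1, (3|19)=-1; sign (−1)^0·-1^1·-1^0 = -1.
(a,b)_2: α=-6, β=4; u≡7, v≡5 (mod 8); ε(u)ε(v)=1·0, αω(v)=-6·1, βω(u)=4·0; sum ≡ 0  ⇒  +1.
|Ram(-17, 146965)| = 2, even; anisotropic at {5, 19}.

[5, 19]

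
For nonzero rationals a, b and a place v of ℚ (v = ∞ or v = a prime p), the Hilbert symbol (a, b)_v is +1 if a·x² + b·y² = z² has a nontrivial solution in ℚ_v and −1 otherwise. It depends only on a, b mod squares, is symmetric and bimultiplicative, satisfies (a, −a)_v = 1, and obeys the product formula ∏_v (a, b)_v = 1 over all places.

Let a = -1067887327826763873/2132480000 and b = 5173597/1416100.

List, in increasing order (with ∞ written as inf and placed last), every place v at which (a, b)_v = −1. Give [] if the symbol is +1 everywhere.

Mod squares: a ≡ -75361, b ≡ 253. Check v ∈ {∞, 2, 3, 5, 7, 11, 13, 17, 23, 31}.
v=2: v_2(a)=-12, v_2(b)=-2; units ≡ 7, 5 (mod 8); ε·ε+αω+βω = 1·0+-12·1+-2·0 ≡ 0  ⇒  (a,b)_2 = +1.
v=23: a=23^2·(≡14), b=23^1·(≡7) mod 23; (14|23)=-1, (7|23)=-1; (−1)^{2·1·11}·(-1)^1·(-1)^2 = -1.
v=31: a=31^1·(≡16), b=31^0·(≡5) mod 31; (16|31)=+1, (5|31)=+1; (−1)^{1·0·15}·(+1)^0·(+1)^1 = +1.
v=17: a=17^-1·(≡13), b=17^-2·(≡1) mod 17; (13|17)=+1, (1|17)=+1; (−1)^{-1·-2·8}·(+1)^-2·(+1)^-1 = +1.
v=3: a=3^2·(≡2), b=3^0·(≡1) mod 3; (2|3)=-1, (1|3)=+1; (−1)^{2·0·1}·(-1)^0·(+1)^2 = +1.
v=13: a=13^5·(≡9), b=13^2·(≡5) mod 13; (9|13)=+1, (5|13)=-1; (−1)^{5·2·6}·(+1)^2·(-1)^5 = -1.
v=7: a=7^-2·(≡2), b=7^-2·(≡4) mod 7; (2|7)=+1, (4|7)=+1; (−1)^{-2·-2·3}·(+1)^-2·(+1)^-2 = +1.
v=5: a=5^-4·(≡4), b=5^-2·(≡3) mod 5; (4|5)=+1, (3|5)=-1; (−1)^{-4·-2·2}·(+1)^-2·(-1)^-4 = +1.
v=∞: -75361 < 0 and 253 > 0  ⇒  (a,b)_∞ = +1.
v=11: a=11^7·(≡2), b=11^3·(≡1) mod 11; (2|11)=-1, (1|11)=+1; (−1)^{7·3·5}·(-1)^3·(+1)^7 = +1.
|Ram(-75361, 253)| = 2, even; anisotropic at {13, 23}.

[13, 23]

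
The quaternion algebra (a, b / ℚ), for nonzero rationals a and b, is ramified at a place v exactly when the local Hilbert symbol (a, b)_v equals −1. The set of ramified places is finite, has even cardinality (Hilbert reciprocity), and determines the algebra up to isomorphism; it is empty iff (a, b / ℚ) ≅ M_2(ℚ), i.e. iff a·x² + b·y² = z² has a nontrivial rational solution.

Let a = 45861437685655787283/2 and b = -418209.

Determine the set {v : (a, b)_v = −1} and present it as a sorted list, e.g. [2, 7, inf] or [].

[2, 3]

Mod squares: a ≡ 1334, b ≡ -418209. Check v ∈ {∞, 2, 3, 11, 19, 23, 29}.
v=19: a=19^4·(≡11), b=19^1·(≡10) mod 19; (11|19)=+1, (10|19)=-1; (−1)^{4·1·9}·(+1)^1·(-1)^4 = +1.
v=11: a=11^4·(≡5), b=11^1·(≡8) mod 11; (5|11)=+1, (8|11)=-1; (−1)^{4·1·5}·(+1)^1·(-1)^4 = +1.
v=3: a=3^4·(≡2), b=3^1·(≡1) mod 3; (2|3)=-1, (1|3)=+1; (−1)^{4·1·1}·(-1)^1·(+1)^4 = -1.
v=23: a=23^3·(≡13), b=23^1·(≡10) mod 23; (13|23)=+1, (10|23)=-1; (−1)^{3·1·11}·(+1)^1·(-1)^3 = +1.
v=29: a=29^3·(≡26), b=29^1·(≡21) mod 29; (26|29)=-1, (21|29)=-1; (−1)^{3·1·14}·(-1)^1·(-1)^3 = +1.
v=2: v_2(a)=-1, v_2(b)=0; units ≡ 3, 7 (mod 8); ε·ε+αω+βω = 1·1+-1·0+0·1 ≡ 1  ⇒  (a,b)_2 = -1.
v=∞: 1334 > 0 and -418209 < 0  ⇒  (a,b)_∞ = +1.
|Ram(1334, -418209)| = 2, even; anisotropic at {2, 3}.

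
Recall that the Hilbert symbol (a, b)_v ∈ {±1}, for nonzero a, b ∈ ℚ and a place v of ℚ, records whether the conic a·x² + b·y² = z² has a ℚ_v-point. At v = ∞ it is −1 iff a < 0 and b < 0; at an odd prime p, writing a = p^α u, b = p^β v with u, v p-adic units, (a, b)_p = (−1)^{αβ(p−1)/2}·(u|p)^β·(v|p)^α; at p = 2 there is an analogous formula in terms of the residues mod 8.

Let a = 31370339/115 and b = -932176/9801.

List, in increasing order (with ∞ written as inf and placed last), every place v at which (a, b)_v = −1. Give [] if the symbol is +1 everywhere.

(a, b) ≡ (608465, -1189) mod (ℚ^×)²; places V = {2, 3, 5, 7, 11, 13, 23, 29, 37, 41, ∞}.
(a,b)_2: α=0, β=4; u≡1, v≡3 (mod 8); ε(u)ε(v)=0·1, αω(v)=0·1, βω(u)=4·0; sum ≡ 0  ⇒  +1.
(a,b)_41: α=0, u≡4; β=1, v≡30 (mod 41); (4|41)=+1, (30|41)=-1; sign (−1)^0·+1^1·-1^0 = +1.
(a,b)_3: α=0, u≡2; β=-4, v≡2 (mod 3); (2|3)=-1, (2|3)=-1; sign (−1)^0·-1^-4·-1^0 = +1.
(a,b)_7: α=2, u≡4; β=2, v≡2 (mod 7); (4|7)=+1, (2|7)=+1; sign (−1)^0·+1^2·+1^2 = +1.
(a,b)_5: α=-1, u≡3; β=0, v≡4 (mod 5); (3|5)=-1, (4|5)=+1; sign (−1)^0·-1^0·+1^-1 = +1.
(a,b)_11: α=3, u≡8; β=-2, v≡2 (mod 11); (8|11)=-1, (2|11)=-1; sign (−1)^0·-1^-2·-1^3 = -1.
(a,b)_13: α=1, u≡11; β=0, v≡11 (mod 13); (11|13)=-1, (11|13)=-1; sign (−1)^0·-1^0·-1^1 = -1.
(a,b)_37: α=1, u≡35; β=0, v≡18 (mod 37); (35|37)=-1, (18|37)=-1; sign (−1)^0·-1^0·-1^1 = -1.
(a,b)_29: α=0, u≡5; β=1, v≡12 (mod 29); (5|29)=+1, (12|29)=-1; sign (−1)^0·+1^1·-1^0 = +1.
(a,b)_∞: sgn(608465)=+, sgn(-1189)=−, so +1.
(a,b)_23: α=-1, u≡22; β=0, v≡20 (mod 23); (22|23)=-1, (20|23)=-1; sign (−1)^0·-1^0·-1^-1 = -1.
|Ram(608465, -1189)| = 4, even; anisotropic at {11, 13, 23, 37}.

[11, 13, 23, 37]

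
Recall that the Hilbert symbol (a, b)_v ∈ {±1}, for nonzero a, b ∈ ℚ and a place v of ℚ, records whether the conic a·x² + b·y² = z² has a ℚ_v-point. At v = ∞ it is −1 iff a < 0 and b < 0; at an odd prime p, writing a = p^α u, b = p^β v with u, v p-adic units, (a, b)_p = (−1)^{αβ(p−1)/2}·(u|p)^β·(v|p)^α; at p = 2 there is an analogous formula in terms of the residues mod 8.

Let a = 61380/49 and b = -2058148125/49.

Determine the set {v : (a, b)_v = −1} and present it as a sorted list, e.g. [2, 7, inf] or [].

[5, 11]

(a, b) ≡ (1705, -365893) mod (ℚ^×)²; places V = {2, 3, 5, 7, 11, 29, 31, 37, ∞}.
(a,b)_37: α=0, u≡9; β=1, v≡30 (mod 37); (9|37)=+1, (30|37)=+1; sign (−1)^0·+1^1·+1^0 = +1.
(a,b)_11: α=1, u≡5; β=1, v≡3 (mod 11); (5|11)=+1, (3|11)=+1; sign (−1)^1·+1^1·+1^1 = -1.
(a,b)_∞: sgn(1705)=+, sgn(-365893)=−, so +1.
(a,b)_5: α=1, u≡4; β=4, v≡2 (mod 5); (4|5)=+1, (2|5)=-1; sign (−1)^0·+1^4·-1^1 = -1.
(a,b)_7: α=-2, u≡4; β=-2, v≡2 (mod 7); (4|7)=+1, (2|7)=+1; sign (−1)^0·+1^-2·+1^-2 = +1.
(a,b)_3: α=2, u≡1; β=2, v≡2 (mod 3); (1|3)=+1, (2|3)=-1; sign (−1)^0·+1^2·-1^2 = +1.
(a,b)_31: α=1, u≡17; β=1, v≡20 (mod 31); (17|31)=-1, (20|31)=+1; sign (−1)^1·-1^1·+1^1 = +1.
(a,b)_2: α=2, β=0; u≡1, v≡3 (mod 8); ε(u)ε(v)=0·1, αω(v)=2·1, βω(u)=0·0; sum ≡ 0  ⇒  +1.
(a,b)_29: α=0, u≡24; β=1, v≡3 (mod 29); (24|29)=+1, (3|29)=-1; sign (−1)^0·+1^1·-1^0 = +1.
|Ram(1705, -365893)| = 2, even; anisotropic at {5, 11}.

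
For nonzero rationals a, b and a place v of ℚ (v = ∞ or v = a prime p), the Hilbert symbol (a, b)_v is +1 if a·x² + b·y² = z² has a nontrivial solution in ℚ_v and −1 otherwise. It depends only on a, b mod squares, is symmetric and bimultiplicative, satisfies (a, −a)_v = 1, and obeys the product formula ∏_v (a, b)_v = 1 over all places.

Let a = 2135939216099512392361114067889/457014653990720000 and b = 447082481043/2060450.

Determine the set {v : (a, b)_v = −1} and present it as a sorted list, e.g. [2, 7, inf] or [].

Mod squares: a ≡ 6578, b ≡ 1254. Check v ∈ {∞, 2, 3, 5, 7, 11, 13, 19, 23, 29, 43}.
v=23: a=23^5·(≡15), b=23^2·(≡2) mod 23; (15|23)=-1, (2|23)=+1; (−1)^{5·2·11}·(-1)^2·(+1)^5 = +1.
v=2: v_2(a)=-9, v_2(b)=-1; units ≡ 1, 3 (mod 8); ε·ε+αω+βω = 0·1+-9·1+-1·0 ≡ 1  ⇒  (a,b)_2 = -1.
v=7: a=7^-4·(≡5), b=7^-2·(≡2) mod 7; (5|7)=-1, (2|7)=+1; (−1)^{-4·-2·3}·(-1)^-2·(+1)^-4 = +1.
v=19: a=19^4·(≡5), b=19^1·(≡7) mod 19; (5|19)=+1, (7|19)=+1; (−1)^{4·1·9}·(+1)^1·(+1)^4 = +1.
v=5: a=5^-4·(≡2), b=5^-2·(≡1) mod 5; (2|5)=-1, (1|5)=+1; (−1)^{-4·-2·2}·(-1)^-2·(+1)^-4 = +1.
v=3: a=3^16·(≡2), b=3^7·(≡1) mod 3; (2|3)=-1, (1|3)=+1; (−1)^{16·7·1}·(-1)^7·(+1)^16 = -1.
v=∞: 6578 > 0 and 1254 > 0  ⇒  (a,b)_∞ = +1.
v=11: a=11^3·(≡9), b=11^1·(≡4) mod 11; (9|11)=+1, (4|11)=+1; (−1)^{3·1·5}·(+1)^1·(+1)^3 = -1.
v=43: a=43^4·(≡2), b=43^2·(≡2) mod 43; (2|43)=-1, (2|43)=-1; (−1)^{4·2·21}·(-1)^2·(-1)^4 = +1.
v=13: a=13^1·(≡4), b=13^0·(≡8) mod 13; (4|13)=+1, (8|13)=-1; (−1)^{1·0·6}·(+1)^0·(-1)^1 = -1.
v=29: a=29^-6·(≡23), b=29^-2·(≡9) mod 29; (23|29)=+1, (9|29)=+1; (−1)^{-6·-2·14}·(+1)^-2·(+1)^-6 = +1.
Ram(6578, 1254) = {2, 3, 11, 13}; no ℚ_2-point on the conic.

[2, 3, 11, 13]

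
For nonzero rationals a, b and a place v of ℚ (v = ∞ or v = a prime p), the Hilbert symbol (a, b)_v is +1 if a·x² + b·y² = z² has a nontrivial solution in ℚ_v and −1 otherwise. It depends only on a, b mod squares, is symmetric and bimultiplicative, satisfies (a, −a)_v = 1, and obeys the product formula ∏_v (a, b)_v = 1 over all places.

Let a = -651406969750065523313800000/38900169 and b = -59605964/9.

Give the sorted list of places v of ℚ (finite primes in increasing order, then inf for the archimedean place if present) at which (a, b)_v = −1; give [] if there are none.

(a, b) ≡ (-58045, -14901491) mod (ℚ^×)²; places V = {2, 3, 5, 7, 11, 13, 17, 19, 23, 37, 41, 47, ∞}.
(a,b)_19: α=3, u≡5; β=1, v≡18 (mod 19); (5|19)=+1, (18|19)=-1; sign (−1)^1·+1^1·-1^3 = +1.
(a,b)_7: α=-2, u≡3; β=0, v≡1 (mod 7); (3|7)=-1, (1|7)=+1; sign (−1)^0·-1^0·+1^-2 = +1.
(a,b)_11: α=-2, u≡10; β=1, v≡7 (mod 11); (10|11)=-1, (7|11)=-1; sign (−1)^0·-1^1·-1^-2 = -1.
(a,b)_3: α=-8, u≡2; β=-2, v≡1 (mod 3); (2|3)=-1, (1|3)=+1; sign (−1)^0·-1^-2·+1^-8 = +1.
(a,b)_13: α=1, u≡6; β=0, v≡7 (mod 13); (6|13)=-1, (7|13)=-1; sign (−1)^0·-1^0·-1^1 = -1.
(a,b)_41: α=2, u≡14; β=1, v≡29 (mod 41); (14|41)=-1, (29|41)=-1; sign (−1)^0·-1^1·-1^2 = -1.
(a,b)_5: α=5, u≡1; β=0, v≡4 (mod 5); (1|5)=+1, (4|5)=+1; sign (−1)^0·+1^0·+1^5 = +1.
(a,b)_2: α=6, β=2; u≡3, v≡5 (mod 8); ε(u)ε(v)=1·0, αω(v)=6·1, βω(u)=2·1; sum ≡ 0  ⇒  +1.
(a,b)_47: α=3, u≡17; β=1, v≡4 (mod 47); (17|47)=+1, (4|47)=+1; sign (−1)^1·+1^1·+1^3 = -1.
(a,b)_∞: sgn(-58045)=−, sgn(-14901491)=−, so -1.
(a,b)_37: α=2, u≡17; β=1, v≡5 (mod 37); (17|37)=-1, (5|37)=-1; sign (−1)^0·-1^1·-1^2 = -1.
(a,b)_23: α=2, u≡20; β=0, v≡6 (mod 23); (20|23)=-1, (6|23)=+1; sign (−1)^0·-1^0·+1^2 = +1.
(a,b)_17: α=2, u≡14; β=0, v≡11 (mod 17); (14|17)=-1, (11|17)=-1; sign (−1)^0·-1^0·-1^2 = +1.
Ram(-58045, -14901491) = {11, 13, 37, 41, 47, ∞}; no ℚ_11-point on the conic.

[11, 13, 37, 41, 47, inf]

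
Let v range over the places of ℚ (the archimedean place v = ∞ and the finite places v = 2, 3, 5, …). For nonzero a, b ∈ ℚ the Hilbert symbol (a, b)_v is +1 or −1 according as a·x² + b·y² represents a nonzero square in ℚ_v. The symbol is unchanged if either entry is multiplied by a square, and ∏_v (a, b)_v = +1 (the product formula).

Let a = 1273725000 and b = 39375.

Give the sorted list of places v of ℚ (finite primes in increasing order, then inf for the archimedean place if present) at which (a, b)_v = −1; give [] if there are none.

[5, 17]

Mod squares: a ≡ 6290, b ≡ 7. Check v ∈ {∞, 2, 3, 5, 7, 17, 37}.
v=7: a=7^0·(≡2), b=7^1·(≡4) mod 7; (2|7)=+1, (4|7)=+1; (−1)^{0·1·3}·(+1)^1·(+1)^0 = +1.
v=3: a=3^4·(≡2), b=3^2·(≡1) mod 3; (2|3)=-1, (1|3)=+1; (−1)^{4·2·1}·(-1)^2·(+1)^4 = +1.
v=5: a=5^5·(≡2), b=5^4·(≡3) mod 5; (2|5)=-1, (3|5)=-1; (−1)^{5·4·2}·(-1)^4·(-1)^5 = -1.
v=37: a=37^1·(≡15), b=37^0·(≡7) mod 37; (15|37)=-1, (7|37)=+1; (−1)^{1·0·18}·(-1)^0·(+1)^1 = +1.
v=17: a=17^1·(≡16), b=17^0·(≡3) mod 17; (16|17)=+1, (3|17)=-1; (−1)^{1·0·8}·(+1)^0·(-1)^1 = -1.
v=∞: 6290 > 0 and 7 > 0  ⇒  (a,b)_∞ = +1.
v=2: v_2(a)=3, v_2(b)=0; units ≡ 1, 7 (mod 8); ε·ε+αω+βω = 0·1+3·0+0·0 ≡ 0  ⇒  (a,b)_2 = +1.
(6290, 7 / ℚ) ramifies at {5, 17}: a division algebra.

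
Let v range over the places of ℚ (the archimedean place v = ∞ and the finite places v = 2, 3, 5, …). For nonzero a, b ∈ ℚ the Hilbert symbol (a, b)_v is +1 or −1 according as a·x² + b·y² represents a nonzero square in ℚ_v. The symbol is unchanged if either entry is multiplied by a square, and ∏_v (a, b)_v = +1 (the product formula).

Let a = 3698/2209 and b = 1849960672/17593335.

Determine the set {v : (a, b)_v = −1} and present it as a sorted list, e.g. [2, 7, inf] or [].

[3, 5]

(a, b) ≡ (2, 3570) mod (ℚ^×)²; places V = {2, 3, 5, 7, 17, 19, 41, 43, 47, ∞}.
(a,b)_5: α=0, u≡2; β=-1, v≡1 (mod 5); (2|5)=-1, (1|5)=+1; sign (−1)^0·-1^-1·+1^0 = -1.
(a,b)_17: α=0, u≡8; β=3, v≡11 (mod 17); (8|17)=+1, (11|17)=-1; sign (−1)^0·+1^3·-1^0 = +1.
(a,b)_2: α=1, β=5; u≡1, v≡1 (mod 8); ε(u)ε(v)=0·0, αω(v)=1·0, βω(u)=5·0; sum ≡ 0  ⇒  +1.
(a,b)_43: α=2, u≡27; β=0, v≡16 (mod 43); (27|43)=-1, (16|43)=+1; sign (−1)^0·-1^0·+1^2 = +1.
(a,b)_41: α=0, u≡23; β=2, v≡27 (mod 41); (23|41)=+1, (27|41)=-1; sign (−1)^0·+1^2·-1^0 = +1.
(a,b)_∞: sgn(2)=+, sgn(3570)=+, so +1.
(a,b)_3: α=0, u≡2; β=-3, v≡2 (mod 3); (2|3)=-1, (2|3)=-1; sign (−1)^0·-1^-3·-1^0 = -1.
(a,b)_19: α=0, u≡10; β=-4, v≡11 (mod 19); (10|19)=-1, (11|19)=+1; sign (−1)^0·-1^-4·+1^0 = +1.
(a,b)_47: α=-2, u≡32; β=0, v≡23 (mod 47); (32|47)=+1, (23|47)=-1; sign (−1)^0·+1^0·-1^-2 = +1.
(a,b)_7: α=0, u≡4; β=1, v≡6 (mod 7); (4|7)=+1, (6|7)=-1; sign (−1)^0·+1^1·-1^0 = +1.
Ram(2, 3570) = {3, 5}; no ℚ_3-point on the conic.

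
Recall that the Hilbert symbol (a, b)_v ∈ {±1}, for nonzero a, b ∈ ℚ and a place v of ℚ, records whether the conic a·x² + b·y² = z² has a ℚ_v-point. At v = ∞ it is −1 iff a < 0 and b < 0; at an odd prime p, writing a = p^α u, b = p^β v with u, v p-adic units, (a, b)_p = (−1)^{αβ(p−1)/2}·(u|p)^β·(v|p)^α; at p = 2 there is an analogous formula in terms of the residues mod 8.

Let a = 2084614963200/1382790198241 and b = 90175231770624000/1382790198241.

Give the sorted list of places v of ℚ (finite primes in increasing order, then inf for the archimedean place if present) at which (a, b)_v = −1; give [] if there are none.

[5, 7]

(a, b) ≡ (3927, 46410) mod (ℚ^×)²; places V = {2, 3, 5, 7, 11, 13, 17, 23, 29, 41, 43, ∞}.
(a,b)_∞: sgn(3927)=+, sgn(46410)=+, so +1.
(a,b)_11: α=1, u≡4; β=4, v≡9 (mod 11); (4|11)=+1, (9|11)=+1; sign (−1)^0·+1^4·+1^1 = +1.
(a,b)_41: α=-2, u≡25; β=-2, v≡1 (mod 41); (25|41)=+1, (1|41)=+1; sign (−1)^0·+1^-2·+1^-2 = +1.
(a,b)_5: α=2, u≡3; β=3, v≡2 (mod 5); (3|5)=-1, (2|5)=-1; sign (−1)^0·-1^3·-1^2 = -1.
(a,b)_17: α=1, u≡7; β=1, v≡7 (mod 17); (7|17)=-1, (7|17)=-1; sign (−1)^0·-1^1·-1^1 = +1.
(a,b)_13: α=0, u≡12; β=1, v≡7 (mod 13); (12|13)=+1, (7|13)=-1; sign (−1)^0·+1^1·-1^0 = +1.
(a,b)_43: α=-2, u≡36; β=-2, v≡25 (mod 43); (36|43)=+1, (25|43)=+1; sign (−1)^0·+1^-2·+1^-2 = +1.
(a,b)_23: α=-2, u≡15; β=-2, v≡21 (mod 23); (15|23)=-1, (21|23)=-1; sign (−1)^0·-1^-2·-1^-2 = +1.
(a,b)_2: α=18, β=17; u≡7, v≡5 (mod 8); ε(u)ε(v)=1·0, αω(v)=18·1, βω(u)=17·0; sum ≡ 0  ⇒  +1.
(a,b)_3: α=5, u≡1; β=5, v≡2 (mod 3); (1|3)=+1, (2|3)=-1; sign (−1)^1·+1^5·-1^5 = +1.
(a,b)_7: α=1, u≡4; β=1, v≡4 (mod 7); (4|7)=+1, (4|7)=+1; sign (−1)^1·+1^1·+1^1 = -1.
(a,b)_29: α=-2, u≡19; β=-2, v≡18 (mod 29); (19|29)=-1, (18|29)=-1; sign (−1)^0·-1^-2·-1^-2 = +1.
(3927, 46410 / ℚ) ramifies at {5, 7}: a division algebra.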